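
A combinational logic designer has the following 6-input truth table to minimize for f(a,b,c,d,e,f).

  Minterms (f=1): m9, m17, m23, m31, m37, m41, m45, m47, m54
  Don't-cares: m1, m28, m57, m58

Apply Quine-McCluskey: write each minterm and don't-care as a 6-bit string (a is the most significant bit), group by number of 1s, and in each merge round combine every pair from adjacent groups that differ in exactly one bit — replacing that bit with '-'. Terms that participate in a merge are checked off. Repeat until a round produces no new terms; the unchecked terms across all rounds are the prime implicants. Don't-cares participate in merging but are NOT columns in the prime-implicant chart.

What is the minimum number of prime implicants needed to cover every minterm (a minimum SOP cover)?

6

size-2^0 implicants → 000001(✓)  001001(✓)  010001(✓)  010111(✓)  011100  011111(✓)  100101(✓)  101001(✓)  101101(✓)  101111(✓)  110110  111001(✓)  111010
size-2^1 implicants → -01001  0-0001  00-001  01-111  1-1001  10-101  101-01  1011-1
Unchecked terms (primes): -01001, 0-0001, 00-001, 01-111, 011100, 1-1001, 10-101, 101-01, 1011-1, 110110, 111010
Minterm coverage:
  m9 ⊆ -01001,00-001
  m17 ⊆ 0-0001 [E]
  m23 ⊆ 01-111 [E]
  m31 ⊆ 01-111 [E]
  m37 ⊆ 10-101 [E]
  m41 ⊆ -01001,1-1001,101-01
  m45 ⊆ 10-101,101-01,1011-1
  m47 ⊆ 1011-1 [E]
  m54 ⊆ 110110 [E]
E = {0-0001, 01-111, 10-101, 1011-1, 110110}
Petrick residual → -01001
Cover = b'cd'e'f + a'c'd'e'f + a'bdef + ab'de'f + ab'cdf + abc'def'  |cover|=6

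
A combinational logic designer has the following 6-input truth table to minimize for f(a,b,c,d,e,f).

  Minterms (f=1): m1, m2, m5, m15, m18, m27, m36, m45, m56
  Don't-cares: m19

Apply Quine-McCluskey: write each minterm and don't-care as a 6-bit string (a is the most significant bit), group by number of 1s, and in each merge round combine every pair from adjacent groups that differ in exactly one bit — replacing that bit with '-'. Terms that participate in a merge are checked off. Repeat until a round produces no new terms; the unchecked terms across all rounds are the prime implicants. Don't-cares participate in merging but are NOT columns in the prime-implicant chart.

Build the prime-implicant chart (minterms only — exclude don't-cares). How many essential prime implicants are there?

7

size-2^0 implicants → 000001(✓)  000010(✓)  000101(✓)  001111  010010(✓)  010011(✓)  011011(✓)  100100  101101  111000
size-2^1 implicants → 0-0010  000-01  01-011  01001-
Unchecked terms (primes): 0-0010, 000-01, 001111, 01-011, 01001-, 100100, 101101, 111000
Minterm coverage:
  m1 ⊆ 000-01 [E]
  m2 ⊆ 0-0010 [E]
  m5 ⊆ 000-01 [E]
  m15 ⊆ 001111 [E]
  m18 ⊆ 0-0010,01001-
  m27 ⊆ 01-011 [E]
  m36 ⊆ 100100 [E]
  m45 ⊆ 101101 [E]
  m56 ⊆ 111000 [E]
E = {0-0010, 000-01, 001111, 01-011, 100100, 101101, 111000}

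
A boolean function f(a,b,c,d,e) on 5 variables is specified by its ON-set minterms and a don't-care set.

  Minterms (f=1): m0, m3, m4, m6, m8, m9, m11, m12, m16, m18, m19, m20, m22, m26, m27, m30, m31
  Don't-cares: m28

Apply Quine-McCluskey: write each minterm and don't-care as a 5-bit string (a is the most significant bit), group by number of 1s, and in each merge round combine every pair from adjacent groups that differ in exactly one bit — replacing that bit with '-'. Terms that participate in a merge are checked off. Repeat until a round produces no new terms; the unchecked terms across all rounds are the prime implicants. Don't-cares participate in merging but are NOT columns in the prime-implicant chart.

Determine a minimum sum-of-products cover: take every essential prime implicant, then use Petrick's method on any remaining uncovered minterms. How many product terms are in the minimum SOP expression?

6

[col 0] 00000*, 00011*, 00100*, 00110*, 01000*, 01001*, 01011*, 01100*, 10000*, 10010*, 10011*, 10100*, 10110*, 11010*, 11011*, 11100*, 11110*, 11111*
[col 1] -0000*, -0011*, -0100*, -0110*, -1011*, -1100*, 0-000*, 0-011*, 0-100*, 00-00*, 001-0*, 01-00*, 010-1, 0100-, 1-010*, 1-011*, 1-100*, 1-110*, 10-00*, 10-10*, 100-0*, 1001-*, 101-0*, 11-10*, 11-11*, 1101-*, 111-0*, 1111-*
[col 2] --011, --100, -0-00, -01-0, 0--00, 1--10, 1-01-, 1-1-0, 10--0, 11-1-
Prime implicants: --011, --100, -0-00, -01-0, 0--00, 010-1, 0100-, 1--10, 1-01-, 1-1-0, 10--0, 11-1-
PI chart (minterm → PIs covering it):
  0 | -0-00,0--00
  3 | --011  (sole → essential)
  4 | --100,-0-00,-01-0,0--00
  6 | -01-0  (sole → essential)
  8 | 0--00,0100-
  9 | 010-1,0100-
  11 | --011,010-1
  12 | --100,0--00
  16 | -0-00,10--0
  18 | 1--10,1-01-,10--0
  19 | --011,1-01-
  20 | --100,-0-00,-01-0,1-1-0,10--0
  22 | -01-0,1--10,1-1-0,10--0
  26 | 1--10,1-01-,11-1-
  27 | --011,1-01-,11-1-
  30 | 1--10,1-1-0,11-1-
  31 | 11-1-  (sole → essential)
Essential prime implicants: --011, -01-0, 11-1-
Petrick residual → 0--00, 010-1, 10--0
Minimum SOP uses 6 PIs: c'de + b'ce' + a'd'e' + a'bc'e + ab'e' + abd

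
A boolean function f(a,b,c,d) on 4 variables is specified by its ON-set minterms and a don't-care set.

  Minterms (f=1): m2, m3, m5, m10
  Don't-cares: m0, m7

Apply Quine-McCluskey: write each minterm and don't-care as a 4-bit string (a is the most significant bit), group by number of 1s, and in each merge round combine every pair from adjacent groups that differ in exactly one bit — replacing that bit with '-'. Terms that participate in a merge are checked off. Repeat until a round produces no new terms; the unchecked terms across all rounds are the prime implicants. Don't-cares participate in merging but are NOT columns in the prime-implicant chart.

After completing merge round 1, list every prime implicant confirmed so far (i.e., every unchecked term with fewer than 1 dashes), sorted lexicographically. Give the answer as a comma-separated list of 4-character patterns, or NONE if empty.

NONE

[col 0] 0000*, 0010*, 0011*, 0101*, 0111*, 1010*
[col 1] -010, 0-11, 00-0, 001-, 01-1
Prime implicants: -010, 0-11, 00-0, 001-, 01-1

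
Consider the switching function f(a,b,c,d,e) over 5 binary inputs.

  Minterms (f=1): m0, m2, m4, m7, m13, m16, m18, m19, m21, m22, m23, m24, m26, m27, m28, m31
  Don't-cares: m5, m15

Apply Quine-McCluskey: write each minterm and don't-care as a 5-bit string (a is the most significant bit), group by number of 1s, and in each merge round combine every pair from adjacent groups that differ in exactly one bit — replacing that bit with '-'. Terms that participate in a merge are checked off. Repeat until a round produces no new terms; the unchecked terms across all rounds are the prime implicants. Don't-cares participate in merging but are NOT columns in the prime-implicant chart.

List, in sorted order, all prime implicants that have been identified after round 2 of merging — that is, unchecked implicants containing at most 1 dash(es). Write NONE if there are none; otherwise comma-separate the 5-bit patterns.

Round 0: 00000✓ 00010✓ 00100✓ 00101✓ 00111✓ 01101✓ 01111✓ 10000✓ 10010✓ 10011✓ 10101✓ 10110✓ 10111✓ 11000✓ 11010✓ 11011✓ 11100✓ 11111✓
Round 1: -0000✓ -0010✓ -0101✓ -0111✓ -1111✓ 0-101✓ 0-111✓ 00-00 000-0✓ 001-1✓ 0010- 011-1✓ 1-000✓ 1-010✓ 1-011✓ 1-111✓ 10-10✓ 10-11✓ 100-0✓ 1001-✓ 101-1✓ 1011-✓ 11-00 11-11✓ 110-0✓ 1101-✓
Round 2: --111 -00-0 -01-1 0-1-1 1--11 1-0-0 1-01- 10-1-
PIs = {--111, -00-0, -01-1, 0-1-1, 00-00, 0010-, 1--11, 1-0-0, 1-01-, 10-1-, 11-00}

00-00, 0010-, 11-00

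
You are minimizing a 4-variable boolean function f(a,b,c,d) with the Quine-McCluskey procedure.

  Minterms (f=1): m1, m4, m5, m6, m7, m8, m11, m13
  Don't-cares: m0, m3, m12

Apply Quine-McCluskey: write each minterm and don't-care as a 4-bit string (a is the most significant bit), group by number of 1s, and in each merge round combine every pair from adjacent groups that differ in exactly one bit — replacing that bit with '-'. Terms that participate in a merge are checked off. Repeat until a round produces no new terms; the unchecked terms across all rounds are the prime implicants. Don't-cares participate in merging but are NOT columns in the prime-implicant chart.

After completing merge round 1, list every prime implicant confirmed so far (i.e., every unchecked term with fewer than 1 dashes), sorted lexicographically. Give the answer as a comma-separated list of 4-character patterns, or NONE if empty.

NONE

Round 0: 0000✓ 0001✓ 0011✓ 0100✓ 0101✓ 0110✓ 0111✓ 1000✓ 1011✓ 1100✓ 1101✓
Round 1: -000✓ -011 -100✓ -101✓ 0-00✓ 0-01✓ 0-11✓ 00-1✓ 000-✓ 01-0✓ 01-1✓ 010-✓ 011-✓ 1-00✓ 110-✓
Round 2: --00 -10- 0--1 0-0- 01--
PIs = {--00, -011, -10-, 0--1, 0-0-, 01--}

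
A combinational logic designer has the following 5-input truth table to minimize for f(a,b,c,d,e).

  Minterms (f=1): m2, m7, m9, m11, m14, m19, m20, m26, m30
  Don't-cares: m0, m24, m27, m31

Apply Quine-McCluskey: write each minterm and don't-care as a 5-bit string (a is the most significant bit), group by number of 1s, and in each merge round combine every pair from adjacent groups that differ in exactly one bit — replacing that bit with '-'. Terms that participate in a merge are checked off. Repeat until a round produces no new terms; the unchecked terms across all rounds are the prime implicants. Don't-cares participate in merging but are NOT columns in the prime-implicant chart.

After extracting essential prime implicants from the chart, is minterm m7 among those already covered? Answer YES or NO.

Round 0: 00000✓ 00010✓ 00111 01001✓ 01011✓ 01110✓ 10011✓ 10100 11000✓ 11010✓ 11011✓ 11110✓ 11111✓
Round 1: -1011 -1110 000-0 010-1 1-011 11-10✓ 11-11✓ 110-0 1101-✓ 1111-✓
Round 2: 11-1-
PIs = {-1011, -1110, 000-0, 00111, 010-1, 1-011, 10100, 11-1-, 110-0}
Coverage chart:
  m2: 000-0 ←essential
  m7: 00111 ←essential
  m9: 010-1 ←essential
  m11: -1011,010-1
  m14: -1110 ←essential
  m19: 1-011 ←essential
  m20: 10100 ←essential
  m26: 11-1-,110-0
  m30: -1110,11-1-
Essential: -1110, 000-0, 00111, 010-1, 1-011, 10100

YES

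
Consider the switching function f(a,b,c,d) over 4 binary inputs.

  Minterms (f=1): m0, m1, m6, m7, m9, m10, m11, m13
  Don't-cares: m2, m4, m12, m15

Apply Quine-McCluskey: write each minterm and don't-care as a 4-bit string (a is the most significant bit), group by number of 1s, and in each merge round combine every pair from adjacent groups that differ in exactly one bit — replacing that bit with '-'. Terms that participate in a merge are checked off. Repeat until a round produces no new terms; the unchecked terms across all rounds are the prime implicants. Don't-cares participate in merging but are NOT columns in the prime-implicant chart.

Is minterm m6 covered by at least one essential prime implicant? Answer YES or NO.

NO

[col 0] 0000*, 0001*, 0010*, 0100*, 0110*, 0111*, 1001*, 1010*, 1011*, 1100*, 1101*, 1111*
[col 1] -001, -010, -100, -111, 0-00*, 0-10*, 00-0*, 000-, 01-0*, 011-, 1-01*, 1-11*, 10-1*, 101-, 11-1*, 110-
[col 2] 0--0, 1--1
Prime implicants: -001, -010, -100, -111, 0--0, 000-, 011-, 1--1, 101-, 110-
PI chart (minterm → PIs covering it):
  0 | 0--0,000-
  1 | -001,000-
  6 | 0--0,011-
  7 | -111,011-
  9 | -001,1--1
  10 | -010,101-
  11 | 1--1,101-
  13 | 1--1,110-
(no essential prime implicants)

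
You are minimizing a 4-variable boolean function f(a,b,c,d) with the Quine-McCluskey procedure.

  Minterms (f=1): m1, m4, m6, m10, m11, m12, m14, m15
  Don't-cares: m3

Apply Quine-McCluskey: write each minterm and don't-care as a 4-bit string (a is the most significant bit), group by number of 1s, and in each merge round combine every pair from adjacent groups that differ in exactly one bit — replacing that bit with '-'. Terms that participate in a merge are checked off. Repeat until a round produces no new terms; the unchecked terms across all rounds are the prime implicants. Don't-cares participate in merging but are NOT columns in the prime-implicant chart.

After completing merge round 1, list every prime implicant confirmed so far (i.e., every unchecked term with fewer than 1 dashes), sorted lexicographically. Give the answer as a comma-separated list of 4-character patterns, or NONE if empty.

NONE

[col 0] 0001*, 0011*, 0100*, 0110*, 1010*, 1011*, 1100*, 1110*, 1111*
[col 1] -011, -100*, -110*, 00-1, 01-0*, 1-10*, 1-11*, 101-*, 11-0*, 111-*
[col 2] -1-0, 1-1-
Prime implicants: -011, -1-0, 00-1, 1-1-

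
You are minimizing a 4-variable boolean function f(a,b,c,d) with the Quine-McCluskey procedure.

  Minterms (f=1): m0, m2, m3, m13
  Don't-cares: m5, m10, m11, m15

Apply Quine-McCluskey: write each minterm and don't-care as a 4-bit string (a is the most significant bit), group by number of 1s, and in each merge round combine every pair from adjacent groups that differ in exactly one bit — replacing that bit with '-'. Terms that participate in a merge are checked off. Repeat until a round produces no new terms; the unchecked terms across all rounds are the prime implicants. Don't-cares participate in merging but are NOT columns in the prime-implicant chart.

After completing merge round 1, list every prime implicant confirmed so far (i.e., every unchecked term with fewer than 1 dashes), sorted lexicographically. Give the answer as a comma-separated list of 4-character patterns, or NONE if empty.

NONE

[col 0] 0000*, 0010*, 0011*, 0101*, 1010*, 1011*, 1101*, 1111*
[col 1] -010*, -011*, -101, 00-0, 001-*, 1-11, 101-*, 11-1
[col 2] -01-
Prime implicants: -01-, -101, 00-0, 1-11, 11-1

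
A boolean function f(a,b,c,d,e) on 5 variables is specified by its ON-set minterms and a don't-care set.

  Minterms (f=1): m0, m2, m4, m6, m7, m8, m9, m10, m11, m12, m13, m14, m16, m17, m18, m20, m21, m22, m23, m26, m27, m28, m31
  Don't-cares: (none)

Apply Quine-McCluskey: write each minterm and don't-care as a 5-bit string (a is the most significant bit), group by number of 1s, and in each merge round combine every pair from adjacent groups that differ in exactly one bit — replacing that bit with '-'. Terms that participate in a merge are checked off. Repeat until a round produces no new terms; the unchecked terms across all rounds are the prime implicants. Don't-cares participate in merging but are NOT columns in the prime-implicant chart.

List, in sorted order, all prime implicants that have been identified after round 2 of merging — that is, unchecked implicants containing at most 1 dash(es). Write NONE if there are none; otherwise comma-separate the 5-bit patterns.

size-2^0 implicants → 00000(✓)  00010(✓)  00100(✓)  00110(✓)  00111(✓)  01000(✓)  01001(✓)  01010(✓)  01011(✓)  01100(✓)  01101(✓)  01110(✓)  10000(✓)  10001(✓)  10010(✓)  10100(✓)  10101(✓)  10110(✓)  10111(✓)  11010(✓)  11011(✓)  11100(✓)  11111(✓)
size-2^1 implicants → -0000(✓)  -0010(✓)  -0100(✓)  -0110(✓)  -0111(✓)  -1010(✓)  -1011(✓)  -1100(✓)  0-000(✓)  0-010(✓)  0-100(✓)  0-110(✓)  00-00(✓)  00-10(✓)  000-0(✓)  001-0(✓)  0011-(✓)  01-00(✓)  01-01(✓)  01-10(✓)  010-0(✓)  010-1(✓)  0100-(✓)  0101-(✓)  011-0(✓)  0110-(✓)  1-010(✓)  1-100(✓)  1-111  10-00(✓)  10-01(✓)  10-10(✓)  100-0(✓)  1000-(✓)  101-0(✓)  101-1(✓)  1010-(✓)  1011-(✓)  11-11  1101-(✓)
size-2^2 implicants → --010  --100  -0-00(✓)  -0-10(✓)  -00-0(✓)  -01-0(✓)  -011-  -101-  0--00(✓)  0--10(✓)  0-0-0(✓)  0-1-0(✓)  00--0(✓)  01--0(✓)  01-0-  010--  10--0(✓)  10-0-  101--
size-2^3 implicants → -0--0  0---0
Unchecked terms (primes): --010, --100, -0--0, -011-, -101-, 0---0, 01-0-, 010--, 1-111, 10-0-, 101--, 11-11

1-111, 11-11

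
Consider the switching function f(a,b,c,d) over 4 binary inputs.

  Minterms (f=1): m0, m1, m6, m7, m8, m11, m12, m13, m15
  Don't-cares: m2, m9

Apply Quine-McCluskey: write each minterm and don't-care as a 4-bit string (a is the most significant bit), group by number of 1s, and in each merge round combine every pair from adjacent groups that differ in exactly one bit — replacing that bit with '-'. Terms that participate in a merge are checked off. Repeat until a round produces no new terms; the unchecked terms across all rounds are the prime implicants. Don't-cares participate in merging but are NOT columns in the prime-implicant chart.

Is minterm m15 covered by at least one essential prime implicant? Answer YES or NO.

YES

[col 0] 0000*, 0001*, 0010*, 0110*, 0111*, 1000*, 1001*, 1011*, 1100*, 1101*, 1111*
[col 1] -000*, -001*, -111, 0-10, 00-0, 000-*, 011-, 1-00*, 1-01*, 1-11*, 10-1*, 100-*, 11-1*, 110-*
[col 2] -00-, 1--1, 1-0-
Prime implicants: -00-, -111, 0-10, 00-0, 011-, 1--1, 1-0-
PI chart (minterm → PIs covering it):
  0 | -00-,00-0
  1 | -00-  (sole → essential)
  6 | 0-10,011-
  7 | -111,011-
  8 | -00-,1-0-
  11 | 1--1  (sole → essential)
  12 | 1-0-  (sole → essential)
  13 | 1--1,1-0-
  15 | -111,1--1
Essential prime implicants: -00-, 1--1, 1-0-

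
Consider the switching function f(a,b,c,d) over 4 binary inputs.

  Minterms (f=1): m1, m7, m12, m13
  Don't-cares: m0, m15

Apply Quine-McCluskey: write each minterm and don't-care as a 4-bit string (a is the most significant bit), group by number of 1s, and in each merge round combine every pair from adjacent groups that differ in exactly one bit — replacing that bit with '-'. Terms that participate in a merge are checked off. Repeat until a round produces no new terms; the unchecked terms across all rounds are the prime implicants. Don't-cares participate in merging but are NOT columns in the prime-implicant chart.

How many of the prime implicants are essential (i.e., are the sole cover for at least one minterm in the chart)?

3

[col 0] 0000*, 0001*, 0111*, 1100*, 1101*, 1111*
[col 1] -111, 000-, 11-1, 110-
Prime implicants: -111, 000-, 11-1, 110-
PI chart (minterm → PIs covering it):
  1 | 000-  (sole → essential)
  7 | -111  (sole → essential)
  12 | 110-  (sole → essential)
  13 | 11-1,110-
Essential prime implicants: -111, 000-, 110-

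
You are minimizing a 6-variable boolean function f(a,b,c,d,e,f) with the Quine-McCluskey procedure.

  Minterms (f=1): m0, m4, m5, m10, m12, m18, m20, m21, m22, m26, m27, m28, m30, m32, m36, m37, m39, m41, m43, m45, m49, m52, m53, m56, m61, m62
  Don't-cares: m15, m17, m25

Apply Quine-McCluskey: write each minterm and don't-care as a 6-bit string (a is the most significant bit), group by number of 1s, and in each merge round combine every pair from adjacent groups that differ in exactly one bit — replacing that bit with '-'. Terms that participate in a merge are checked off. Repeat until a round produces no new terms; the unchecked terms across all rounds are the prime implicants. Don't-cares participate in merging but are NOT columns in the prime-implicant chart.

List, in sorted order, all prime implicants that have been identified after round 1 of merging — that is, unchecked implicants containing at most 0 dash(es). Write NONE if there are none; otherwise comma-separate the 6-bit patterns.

001111, 111000

size-2^0 implicants → 000000(✓)  000100(✓)  000101(✓)  001010(✓)  001100(✓)  001111  010001(✓)  010010(✓)  010100(✓)  010101(✓)  010110(✓)  011001(✓)  011010(✓)  011011(✓)  011100(✓)  011110(✓)  100000(✓)  100100(✓)  100101(✓)  100111(✓)  101001(✓)  101011(✓)  101101(✓)  110001(✓)  110100(✓)  110101(✓)  111000  111101(✓)  111110(✓)
size-2^1 implicants → -00000(✓)  -00100(✓)  -00101(✓)  -10001(✓)  -10100(✓)  -10101(✓)  -11110  0-0100(✓)  0-0101(✓)  0-1010  0-1100(✓)  00-100(✓)  000-00(✓)  00010-(✓)  01-001  01-010(✓)  01-100(✓)  01-110(✓)  010-01(✓)  010-10(✓)  0101-0(✓)  01010-(✓)  011-10(✓)  0110-1  01101-  0111-0(✓)  1-0100(✓)  1-0101(✓)  1-1101(✓)  10-101(✓)  100-00(✓)  1001-1  10010-(✓)  101-01  1010-1  11-101(✓)  110-01(✓)  11010-(✓)
size-2^2 implicants → --0100(✓)  --0101(✓)  -00-00  -0010-(✓)  -10-01  -1010-(✓)  0--100  0-010-(✓)  01--10  01-1-0  1--101  1-010-(✓)
size-2^3 implicants → --010-
Unchecked terms (primes): --010-, -00-00, -10-01, -11110, 0--100, 0-1010, 001111, 01--10, 01-001, 01-1-0, 0110-1, 01101-, 1--101, 1001-1, 101-01, 1010-1, 111000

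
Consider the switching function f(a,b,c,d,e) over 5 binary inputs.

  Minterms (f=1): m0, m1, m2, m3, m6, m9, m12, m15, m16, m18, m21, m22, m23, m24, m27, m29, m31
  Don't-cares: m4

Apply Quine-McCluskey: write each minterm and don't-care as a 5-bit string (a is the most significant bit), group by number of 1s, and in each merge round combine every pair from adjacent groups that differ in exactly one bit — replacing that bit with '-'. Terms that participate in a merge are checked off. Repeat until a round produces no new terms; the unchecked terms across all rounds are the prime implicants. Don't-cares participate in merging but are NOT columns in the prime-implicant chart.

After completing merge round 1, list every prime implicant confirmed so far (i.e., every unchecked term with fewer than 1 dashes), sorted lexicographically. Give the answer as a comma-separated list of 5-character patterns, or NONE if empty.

size-2^0 implicants → 00000(✓)  00001(✓)  00010(✓)  00011(✓)  00100(✓)  00110(✓)  01001(✓)  01100(✓)  01111(✓)  10000(✓)  10010(✓)  10101(✓)  10110(✓)  10111(✓)  11000(✓)  11011(✓)  11101(✓)  11111(✓)
size-2^1 implicants → -0000(✓)  -0010(✓)  -0110(✓)  -1111  0-001  0-100  00-00(✓)  00-10(✓)  000-0(✓)  000-1(✓)  0000-(✓)  0001-(✓)  001-0(✓)  1-000  1-101(✓)  1-111(✓)  10-10(✓)  100-0(✓)  101-1(✓)  1011-  11-11  111-1(✓)
size-2^2 implicants → -0-10  -00-0  00--0  000--  1-1-1
Unchecked terms (primes): -0-10, -00-0, -1111, 0-001, 0-100, 00--0, 000--, 1-000, 1-1-1, 1011-, 11-11

NONE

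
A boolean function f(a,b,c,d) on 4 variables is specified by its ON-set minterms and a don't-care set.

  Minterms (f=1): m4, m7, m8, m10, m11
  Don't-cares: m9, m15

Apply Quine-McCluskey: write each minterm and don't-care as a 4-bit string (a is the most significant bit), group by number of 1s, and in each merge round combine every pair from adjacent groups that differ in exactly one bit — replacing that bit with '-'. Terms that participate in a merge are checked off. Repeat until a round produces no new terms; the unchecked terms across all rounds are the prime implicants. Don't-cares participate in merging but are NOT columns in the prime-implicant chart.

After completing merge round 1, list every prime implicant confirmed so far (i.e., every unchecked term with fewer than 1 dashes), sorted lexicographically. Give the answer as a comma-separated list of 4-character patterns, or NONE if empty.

size-2^0 implicants → 0100  0111(✓)  1000(✓)  1001(✓)  1010(✓)  1011(✓)  1111(✓)
size-2^1 implicants → -111  1-11  10-0(✓)  10-1(✓)  100-(✓)  101-(✓)
size-2^2 implicants → 10--
Unchecked terms (primes): -111, 0100, 1-11, 10--

0100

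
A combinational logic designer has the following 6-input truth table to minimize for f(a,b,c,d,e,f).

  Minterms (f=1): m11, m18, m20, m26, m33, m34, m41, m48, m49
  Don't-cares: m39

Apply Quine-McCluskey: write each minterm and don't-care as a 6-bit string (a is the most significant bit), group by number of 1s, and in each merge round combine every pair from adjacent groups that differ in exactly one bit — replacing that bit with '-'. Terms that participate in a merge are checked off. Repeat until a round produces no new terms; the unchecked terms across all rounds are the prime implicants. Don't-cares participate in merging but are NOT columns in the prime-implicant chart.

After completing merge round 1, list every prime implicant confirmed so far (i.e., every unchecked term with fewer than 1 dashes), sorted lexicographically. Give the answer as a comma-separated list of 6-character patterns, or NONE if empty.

[col 0] 001011, 010010*, 010100, 011010*, 100001*, 100010, 100111, 101001*, 110000*, 110001*
[col 1] 01-010, 1-0001, 10-001, 11000-
Prime implicants: 001011, 01-010, 010100, 1-0001, 10-001, 100010, 100111, 11000-

001011, 010100, 100010, 100111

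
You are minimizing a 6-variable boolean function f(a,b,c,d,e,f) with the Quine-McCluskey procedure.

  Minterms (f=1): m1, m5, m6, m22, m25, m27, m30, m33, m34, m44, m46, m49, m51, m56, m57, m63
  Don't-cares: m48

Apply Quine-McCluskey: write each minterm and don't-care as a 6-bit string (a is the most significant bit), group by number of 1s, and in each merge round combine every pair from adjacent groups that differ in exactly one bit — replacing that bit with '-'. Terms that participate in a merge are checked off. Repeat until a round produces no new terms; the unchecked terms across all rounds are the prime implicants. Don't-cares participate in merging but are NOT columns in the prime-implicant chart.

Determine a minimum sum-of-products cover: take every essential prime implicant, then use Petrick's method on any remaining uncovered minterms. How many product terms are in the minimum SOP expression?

[col 0] 000001*, 000101*, 000110*, 010110*, 011001*, 011011*, 011110*, 100001*, 100010, 101100*, 101110*, 110000*, 110001*, 110011*, 111000*, 111001*, 111111
[col 1] -00001, -11001, 0-0110, 000-01, 01-110, 0110-1, 1-0001, 1011-0, 11-000*, 11-001*, 1100-1, 11000-*, 11100-*
[col 2] 11-00-
Prime implicants: -00001, -11001, 0-0110, 000-01, 01-110, 0110-1, 1-0001, 100010, 1011-0, 11-00-, 1100-1, 111111
PI chart (minterm → PIs covering it):
  1 | -00001,000-01
  5 | 000-01  (sole → essential)
  6 | 0-0110  (sole → essential)
  22 | 0-0110,01-110
  25 | -11001,0110-1
  27 | 0110-1  (sole → essential)
  30 | 01-110  (sole → essential)
  33 | -00001,1-0001
  34 | 100010  (sole → essential)
  44 | 1011-0  (sole → essential)
  46 | 1011-0  (sole → essential)
  49 | 1-0001,11-00-,1100-1
  51 | 1100-1  (sole → essential)
  56 | 11-00-  (sole → essential)
  57 | -11001,11-00-
  63 | 111111  (sole → essential)
Essential prime implicants: 0-0110, 000-01, 01-110, 0110-1, 100010, 1011-0, 11-00-, 1100-1, 111111
Petrick residual → -00001
Minimum SOP uses 10 PIs: b'c'd'e'f + a'c'def' + a'b'c'e'f + a'bdef' + a'bcd'f + ab'c'd'ef' + ab'cdf' + abd'e' + abc'd'f + abcdef

10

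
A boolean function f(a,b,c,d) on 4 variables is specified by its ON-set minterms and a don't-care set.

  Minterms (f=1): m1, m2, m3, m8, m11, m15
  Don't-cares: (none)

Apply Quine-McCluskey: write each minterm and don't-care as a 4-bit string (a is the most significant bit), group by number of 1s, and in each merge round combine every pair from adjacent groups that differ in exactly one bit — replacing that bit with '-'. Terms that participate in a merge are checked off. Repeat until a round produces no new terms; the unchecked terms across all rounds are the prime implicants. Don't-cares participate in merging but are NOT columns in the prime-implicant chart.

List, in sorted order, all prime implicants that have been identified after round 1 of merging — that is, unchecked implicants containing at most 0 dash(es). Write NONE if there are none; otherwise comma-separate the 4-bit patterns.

1000

Round 0: 0001✓ 0010✓ 0011✓ 1000 1011✓ 1111✓
Round 1: -011 00-1 001- 1-11
PIs = {-011, 00-1, 001-, 1-11, 1000}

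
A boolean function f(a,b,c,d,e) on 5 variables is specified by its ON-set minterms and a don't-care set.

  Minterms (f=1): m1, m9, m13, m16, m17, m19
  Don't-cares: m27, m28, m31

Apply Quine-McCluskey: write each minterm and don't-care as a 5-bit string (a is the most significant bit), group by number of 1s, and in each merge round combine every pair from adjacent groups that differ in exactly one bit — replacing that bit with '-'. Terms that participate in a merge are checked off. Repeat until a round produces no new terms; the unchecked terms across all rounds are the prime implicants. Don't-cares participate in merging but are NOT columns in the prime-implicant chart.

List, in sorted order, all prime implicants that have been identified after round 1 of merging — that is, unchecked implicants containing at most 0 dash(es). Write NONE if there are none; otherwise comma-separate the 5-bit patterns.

11100

[col 0] 00001*, 01001*, 01101*, 10000*, 10001*, 10011*, 11011*, 11100, 11111*
[col 1] -0001, 0-001, 01-01, 1-011, 100-1, 1000-, 11-11
Prime implicants: -0001, 0-001, 01-01, 1-011, 100-1, 1000-, 11-11, 11100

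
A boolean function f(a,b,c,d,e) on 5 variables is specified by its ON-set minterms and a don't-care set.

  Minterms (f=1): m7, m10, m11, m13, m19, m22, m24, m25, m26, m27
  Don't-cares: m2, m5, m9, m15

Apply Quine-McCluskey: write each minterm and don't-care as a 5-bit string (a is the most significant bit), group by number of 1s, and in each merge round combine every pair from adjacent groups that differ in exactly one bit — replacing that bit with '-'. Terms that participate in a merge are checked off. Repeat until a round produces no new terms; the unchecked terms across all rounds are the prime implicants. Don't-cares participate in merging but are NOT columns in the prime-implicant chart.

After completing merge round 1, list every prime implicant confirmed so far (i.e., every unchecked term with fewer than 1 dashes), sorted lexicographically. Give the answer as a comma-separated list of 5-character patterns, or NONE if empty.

Round 0: 00010✓ 00101✓ 00111✓ 01001✓ 01010✓ 01011✓ 01101✓ 01111✓ 10011✓ 10110 11000✓ 11001✓ 11010✓ 11011✓
Round 1: -1001✓ -1010✓ -1011✓ 0-010 0-101✓ 0-111✓ 001-1✓ 01-01✓ 01-11✓ 010-1✓ 0101-✓ 011-1✓ 1-011 110-0✓ 110-1✓ 1100-✓ 1101-✓
Round 2: -10-1 -101- 0-1-1 01--1 110--
PIs = {-10-1, -101-, 0-010, 0-1-1, 01--1, 1-011, 10110, 110--}

10110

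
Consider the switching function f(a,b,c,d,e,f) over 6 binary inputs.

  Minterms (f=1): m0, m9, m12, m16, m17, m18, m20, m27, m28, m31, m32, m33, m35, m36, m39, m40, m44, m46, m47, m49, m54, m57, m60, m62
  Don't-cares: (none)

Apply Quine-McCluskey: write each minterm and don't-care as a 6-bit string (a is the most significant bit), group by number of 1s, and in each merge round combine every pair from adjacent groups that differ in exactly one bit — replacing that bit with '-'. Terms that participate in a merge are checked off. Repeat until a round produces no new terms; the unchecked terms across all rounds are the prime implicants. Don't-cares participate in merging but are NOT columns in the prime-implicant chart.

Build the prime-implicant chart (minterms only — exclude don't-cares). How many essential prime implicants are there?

7

Round 0: 000000✓ 001001 001100✓ 010000✓ 010001✓ 010010✓ 010100✓ 011011✓ 011100✓ 011111✓ 100000✓ 100001✓ 100011✓ 100100✓ 100111✓ 101000✓ 101100✓ 101110✓ 101111✓ 110001✓ 110110✓ 111001✓ 111100✓ 111110✓
Round 1: -00000 -01100✓ -10001 -11100✓ 0-0000 0-1100✓ 01-100 010-00 0100-0 01000- 011-11 1-0001 1-1100✓ 1-1110✓ 10-000✓ 10-100✓ 10-111 100-00✓ 100-11 1000-1 10000- 101-00✓ 1011-0✓ 10111- 11-001 11-110 1111-0✓
Round 2: --1100 1-11-0 10--00
PIs = {--1100, -00000, -10001, 0-0000, 001001, 01-100, 010-00, 0100-0, 01000-, 011-11, 1-0001, 1-11-0, 10--00, 10-111, 100-11, 1000-1, 10000-, 10111-, 11-001, 11-110}
Coverage chart:
  m0: -00000,0-0000
  m9: 001001 ←essential
  m12: --1100 ←essential
  m16: 0-0000,010-00,0100-0,01000-
  m17: -10001,01000-
  m18: 0100-0 ←essential
  m20: 01-100,010-00
  m27: 011-11 ←essential
  m28: --1100,01-100
  m31: 011-11 ←essential
  m32: -00000,10--00,10000-
  m33: 1-0001,1000-1,10000-
  m35: 100-11,1000-1
  m36: 10--00 ←essential
  m39: 10-111,100-11
  m40: 10--00 ←essential
  m44: --1100,1-11-0,10--00
  m46: 1-11-0,10111-
  m47: 10-111,10111-
  m49: -10001,1-0001,11-001
  m54: 11-110 ←essential
  m57: 11-001 ←essential
  m60: --1100,1-11-0
  m62: 1-11-0,11-110
Essential: --1100, 001001, 0100-0, 011-11, 10--00, 11-001, 11-110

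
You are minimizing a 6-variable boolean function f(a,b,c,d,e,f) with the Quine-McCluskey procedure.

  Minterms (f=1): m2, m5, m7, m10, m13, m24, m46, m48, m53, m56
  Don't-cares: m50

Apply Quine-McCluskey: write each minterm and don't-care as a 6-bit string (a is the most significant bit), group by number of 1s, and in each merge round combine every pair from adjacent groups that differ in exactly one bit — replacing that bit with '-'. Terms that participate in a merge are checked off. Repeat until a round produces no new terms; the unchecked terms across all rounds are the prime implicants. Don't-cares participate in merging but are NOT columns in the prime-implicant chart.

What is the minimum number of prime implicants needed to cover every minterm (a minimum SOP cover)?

7

[col 0] 000010*, 000101*, 000111*, 001010*, 001101*, 011000*, 101110, 110000*, 110010*, 110101, 111000*
[col 1] -11000, 00-010, 00-101, 0001-1, 11-000, 1100-0
Prime implicants: -11000, 00-010, 00-101, 0001-1, 101110, 11-000, 1100-0, 110101
PI chart (minterm → PIs covering it):
  2 | 00-010  (sole → essential)
  5 | 00-101,0001-1
  7 | 0001-1  (sole → essential)
  10 | 00-010  (sole → essential)
  13 | 00-101  (sole → essential)
  24 | -11000  (sole → essential)
  46 | 101110  (sole → essential)
  48 | 11-000,1100-0
  53 | 110101  (sole → essential)
  56 | -11000,11-000
Essential prime implicants: -11000, 00-010, 00-101, 0001-1, 101110, 110101
Petrick residual → 11-000
Minimum SOP uses 7 PIs: bcd'e'f' + a'b'd'ef' + a'b'de'f + a'b'c'df + ab'cdef' + abd'e'f' + abc'de'f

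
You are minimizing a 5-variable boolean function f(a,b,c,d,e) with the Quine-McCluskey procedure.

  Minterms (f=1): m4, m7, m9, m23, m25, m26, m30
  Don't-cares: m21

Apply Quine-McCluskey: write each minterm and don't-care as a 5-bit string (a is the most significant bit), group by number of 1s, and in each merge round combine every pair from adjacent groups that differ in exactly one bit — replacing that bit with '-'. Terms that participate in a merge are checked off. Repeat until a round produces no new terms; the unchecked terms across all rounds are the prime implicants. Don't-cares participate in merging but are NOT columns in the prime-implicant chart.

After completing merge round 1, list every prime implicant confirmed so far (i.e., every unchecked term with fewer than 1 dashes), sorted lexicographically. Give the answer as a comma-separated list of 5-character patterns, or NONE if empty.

00100

[col 0] 00100, 00111*, 01001*, 10101*, 10111*, 11001*, 11010*, 11110*
[col 1] -0111, -1001, 101-1, 11-10
Prime implicants: -0111, -1001, 00100, 101-1, 11-10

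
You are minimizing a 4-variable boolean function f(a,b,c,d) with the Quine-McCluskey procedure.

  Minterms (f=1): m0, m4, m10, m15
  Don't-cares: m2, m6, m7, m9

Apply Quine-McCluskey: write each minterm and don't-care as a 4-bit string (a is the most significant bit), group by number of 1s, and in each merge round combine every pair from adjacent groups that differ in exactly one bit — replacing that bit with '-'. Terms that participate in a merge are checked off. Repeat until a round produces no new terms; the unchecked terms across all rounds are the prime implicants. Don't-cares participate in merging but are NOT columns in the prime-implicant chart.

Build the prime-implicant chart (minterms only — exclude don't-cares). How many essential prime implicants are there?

3

Round 0: 0000✓ 0010✓ 0100✓ 0110✓ 0111✓ 1001 1010✓ 1111✓
Round 1: -010 -111 0-00✓ 0-10✓ 00-0✓ 01-0✓ 011-
Round 2: 0--0
PIs = {-010, -111, 0--0, 011-, 1001}
Coverage chart:
  m0: 0--0 ←essential
  m4: 0--0 ←essential
  m10: -010 ←essential
  m15: -111 ←essential
Essential: -010, -111, 0--0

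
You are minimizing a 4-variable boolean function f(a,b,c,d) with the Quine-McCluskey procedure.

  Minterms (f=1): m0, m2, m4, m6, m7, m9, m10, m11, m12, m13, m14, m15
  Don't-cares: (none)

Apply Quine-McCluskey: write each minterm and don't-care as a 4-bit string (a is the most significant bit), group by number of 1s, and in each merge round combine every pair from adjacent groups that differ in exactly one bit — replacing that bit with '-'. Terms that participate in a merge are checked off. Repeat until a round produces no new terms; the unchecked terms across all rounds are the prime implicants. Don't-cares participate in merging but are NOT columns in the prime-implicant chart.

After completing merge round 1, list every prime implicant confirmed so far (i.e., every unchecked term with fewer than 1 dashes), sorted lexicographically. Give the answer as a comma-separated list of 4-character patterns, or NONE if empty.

Round 0: 0000✓ 0010✓ 0100✓ 0110✓ 0111✓ 1001✓ 1010✓ 1011✓ 1100✓ 1101✓ 1110✓ 1111✓
Round 1: -010✓ -100✓ -110✓ -111✓ 0-00✓ 0-10✓ 00-0✓ 01-0✓ 011-✓ 1-01✓ 1-10✓ 1-11✓ 10-1✓ 101-✓ 11-0✓ 11-1✓ 110-✓ 111-✓
Round 2: --10 -1-0 -11- 0--0 1--1 1-1- 11--
PIs = {--10, -1-0, -11-, 0--0, 1--1, 1-1-, 11--}

NONE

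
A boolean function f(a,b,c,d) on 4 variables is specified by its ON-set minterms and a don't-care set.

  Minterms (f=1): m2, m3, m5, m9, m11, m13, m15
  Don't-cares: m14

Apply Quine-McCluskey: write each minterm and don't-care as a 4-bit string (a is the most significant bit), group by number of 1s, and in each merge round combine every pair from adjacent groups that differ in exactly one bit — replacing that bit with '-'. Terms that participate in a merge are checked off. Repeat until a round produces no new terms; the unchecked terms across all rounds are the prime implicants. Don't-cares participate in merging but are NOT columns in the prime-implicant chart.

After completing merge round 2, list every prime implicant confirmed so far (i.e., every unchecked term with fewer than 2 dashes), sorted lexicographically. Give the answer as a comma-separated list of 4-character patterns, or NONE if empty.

Round 0: 0010✓ 0011✓ 0101✓ 1001✓ 1011✓ 1101✓ 1110✓ 1111✓
Round 1: -011 -101 001- 1-01✓ 1-11✓ 10-1✓ 11-1✓ 111-
Round 2: 1--1
PIs = {-011, -101, 001-, 1--1, 111-}

-011, -101, 001-, 111-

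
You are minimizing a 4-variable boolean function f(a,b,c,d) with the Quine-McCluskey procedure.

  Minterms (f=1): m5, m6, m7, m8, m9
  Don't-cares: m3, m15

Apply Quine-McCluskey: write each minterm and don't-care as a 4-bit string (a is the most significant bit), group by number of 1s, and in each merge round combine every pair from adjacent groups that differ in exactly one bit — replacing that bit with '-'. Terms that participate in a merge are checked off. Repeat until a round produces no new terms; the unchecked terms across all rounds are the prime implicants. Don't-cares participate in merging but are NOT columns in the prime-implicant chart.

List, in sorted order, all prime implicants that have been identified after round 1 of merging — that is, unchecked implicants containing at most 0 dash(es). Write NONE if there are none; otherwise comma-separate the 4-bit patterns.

size-2^0 implicants → 0011(✓)  0101(✓)  0110(✓)  0111(✓)  1000(✓)  1001(✓)  1111(✓)
size-2^1 implicants → -111  0-11  01-1  011-  100-
Unchecked terms (primes): -111, 0-11, 01-1, 011-, 100-

NONE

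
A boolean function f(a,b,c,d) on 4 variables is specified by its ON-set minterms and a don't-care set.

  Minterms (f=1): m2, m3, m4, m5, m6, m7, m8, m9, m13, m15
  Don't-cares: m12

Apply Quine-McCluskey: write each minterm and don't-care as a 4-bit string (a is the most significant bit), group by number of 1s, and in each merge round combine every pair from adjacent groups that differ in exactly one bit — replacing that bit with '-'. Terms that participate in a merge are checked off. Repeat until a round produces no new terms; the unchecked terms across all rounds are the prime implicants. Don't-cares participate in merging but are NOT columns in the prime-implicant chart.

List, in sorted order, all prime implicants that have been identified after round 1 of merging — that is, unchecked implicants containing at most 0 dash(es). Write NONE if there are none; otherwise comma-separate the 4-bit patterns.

Round 0: 0010✓ 0011✓ 0100✓ 0101✓ 0110✓ 0111✓ 1000✓ 1001✓ 1100✓ 1101✓ 1111✓
Round 1: -100✓ -101✓ -111✓ 0-10✓ 0-11✓ 001-✓ 01-0✓ 01-1✓ 010-✓ 011-✓ 1-00✓ 1-01✓ 100-✓ 11-1✓ 110-✓
Round 2: -1-1 -10- 0-1- 01-- 1-0-
PIs = {-1-1, -10-, 0-1-, 01--, 1-0-}

NONE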